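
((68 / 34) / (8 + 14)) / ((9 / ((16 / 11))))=0.01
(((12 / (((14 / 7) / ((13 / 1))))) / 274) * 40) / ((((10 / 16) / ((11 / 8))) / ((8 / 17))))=27456/2329 = 11.79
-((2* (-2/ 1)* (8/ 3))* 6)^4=-16777216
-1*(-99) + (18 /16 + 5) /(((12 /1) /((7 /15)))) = 142903/1440 = 99.24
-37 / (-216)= 0.17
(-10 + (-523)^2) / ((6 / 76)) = 3464574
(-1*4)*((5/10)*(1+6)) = -14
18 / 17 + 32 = 562/17 = 33.06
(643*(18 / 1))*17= 196758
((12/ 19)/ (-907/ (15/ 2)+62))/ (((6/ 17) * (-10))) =3/988 = 0.00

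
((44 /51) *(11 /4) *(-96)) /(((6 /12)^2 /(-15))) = 232320/17 = 13665.88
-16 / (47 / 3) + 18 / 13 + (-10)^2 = 61322/611 = 100.36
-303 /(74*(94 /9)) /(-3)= 909/6956 = 0.13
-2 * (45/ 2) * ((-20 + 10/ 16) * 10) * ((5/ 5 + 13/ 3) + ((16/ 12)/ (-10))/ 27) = 836225/18 = 46456.94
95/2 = 47.50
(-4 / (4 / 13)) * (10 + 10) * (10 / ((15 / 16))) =-8320/3 = -2773.33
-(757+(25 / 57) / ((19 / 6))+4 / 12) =-820342/1083 = -757.47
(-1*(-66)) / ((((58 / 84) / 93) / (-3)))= -773388/29 = -26668.55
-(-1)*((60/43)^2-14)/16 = -11143/14792 = -0.75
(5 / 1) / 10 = 1/2 = 0.50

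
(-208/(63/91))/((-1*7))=2704/63 = 42.92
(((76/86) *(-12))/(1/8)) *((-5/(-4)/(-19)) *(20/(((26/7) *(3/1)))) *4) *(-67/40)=-37520/559 = -67.12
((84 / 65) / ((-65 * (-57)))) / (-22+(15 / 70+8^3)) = 392/550927325 = 0.00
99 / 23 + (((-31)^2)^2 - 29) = 21240415/23 = 923496.30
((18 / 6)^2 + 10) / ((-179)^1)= -19/179 = -0.11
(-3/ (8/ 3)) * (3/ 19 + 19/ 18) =-415/304 = -1.37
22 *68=1496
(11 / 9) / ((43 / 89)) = 979/387 = 2.53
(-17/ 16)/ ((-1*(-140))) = -17/2240 = -0.01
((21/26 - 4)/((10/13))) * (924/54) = -6391/90 = -71.01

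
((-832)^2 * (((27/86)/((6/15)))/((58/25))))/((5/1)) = 58406400/1247 = 46837.53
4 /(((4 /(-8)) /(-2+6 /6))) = 8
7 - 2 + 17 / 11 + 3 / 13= 969/143 = 6.78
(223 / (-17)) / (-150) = 223/2550 = 0.09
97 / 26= 3.73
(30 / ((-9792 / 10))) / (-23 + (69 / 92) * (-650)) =25/416568 = 0.00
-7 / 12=-0.58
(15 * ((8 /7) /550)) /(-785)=-12/302225 = 0.00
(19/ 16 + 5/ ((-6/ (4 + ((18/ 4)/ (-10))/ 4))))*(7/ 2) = -1379/192 = -7.18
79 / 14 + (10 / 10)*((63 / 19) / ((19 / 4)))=32047/5054 = 6.34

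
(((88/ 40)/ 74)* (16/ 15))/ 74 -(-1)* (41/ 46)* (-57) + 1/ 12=-159703909/3148700 = -50.72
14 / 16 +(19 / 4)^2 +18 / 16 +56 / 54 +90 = 49939/432 = 115.60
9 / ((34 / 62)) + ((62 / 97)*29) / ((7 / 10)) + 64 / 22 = 5815487/126973 = 45.80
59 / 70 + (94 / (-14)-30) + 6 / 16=-9939/280 = -35.50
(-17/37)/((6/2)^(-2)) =-153/37 = -4.14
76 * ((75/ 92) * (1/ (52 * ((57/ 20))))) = 125/299 = 0.42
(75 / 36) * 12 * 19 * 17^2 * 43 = 5902825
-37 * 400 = -14800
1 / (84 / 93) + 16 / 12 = 205/84 = 2.44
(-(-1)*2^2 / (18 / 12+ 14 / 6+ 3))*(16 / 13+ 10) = 3504/533 = 6.57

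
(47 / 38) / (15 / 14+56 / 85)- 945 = -36941380/39121 = -944.29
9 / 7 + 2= 23/7 = 3.29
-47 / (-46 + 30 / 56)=1316/1273 = 1.03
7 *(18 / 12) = 21/2 = 10.50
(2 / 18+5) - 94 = -88.89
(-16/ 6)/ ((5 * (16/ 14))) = -7/15 = -0.47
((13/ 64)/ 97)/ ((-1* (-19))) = 13/117952 = 0.00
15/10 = 3/2 = 1.50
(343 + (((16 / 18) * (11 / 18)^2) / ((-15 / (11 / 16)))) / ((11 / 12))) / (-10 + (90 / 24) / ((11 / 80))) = 27503839/1385100 = 19.86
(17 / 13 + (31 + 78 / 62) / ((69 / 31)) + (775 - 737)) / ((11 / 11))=48259/897 = 53.80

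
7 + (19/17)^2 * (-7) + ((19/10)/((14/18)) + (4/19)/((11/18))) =1.04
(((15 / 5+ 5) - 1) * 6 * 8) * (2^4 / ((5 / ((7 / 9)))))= 12544/15 = 836.27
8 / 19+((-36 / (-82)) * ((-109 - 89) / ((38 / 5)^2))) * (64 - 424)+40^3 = 955289232/14801 = 64542.21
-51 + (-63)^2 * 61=242058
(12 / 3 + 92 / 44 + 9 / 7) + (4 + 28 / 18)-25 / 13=99181/9009 = 11.01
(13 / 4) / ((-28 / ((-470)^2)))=-717925/28 = -25640.18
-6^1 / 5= -6/5 = -1.20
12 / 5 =2.40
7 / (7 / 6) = 6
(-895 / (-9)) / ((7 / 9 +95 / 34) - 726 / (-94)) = 1430210/162449 = 8.80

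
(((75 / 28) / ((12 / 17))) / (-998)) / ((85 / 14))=-5/7984 = 0.00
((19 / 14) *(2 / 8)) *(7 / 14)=19/112 = 0.17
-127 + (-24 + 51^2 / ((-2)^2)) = 1997/4 = 499.25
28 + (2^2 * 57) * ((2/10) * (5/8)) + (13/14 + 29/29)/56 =44323/784 = 56.53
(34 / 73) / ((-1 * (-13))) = 34/949 = 0.04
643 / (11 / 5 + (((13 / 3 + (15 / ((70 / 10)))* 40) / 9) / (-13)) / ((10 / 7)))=2256930/5831 = 387.06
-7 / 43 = -0.16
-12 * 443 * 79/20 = -104991/5 = -20998.20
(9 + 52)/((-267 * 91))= -61/24297 = 0.00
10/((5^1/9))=18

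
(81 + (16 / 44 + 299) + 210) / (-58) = -3247/319 = -10.18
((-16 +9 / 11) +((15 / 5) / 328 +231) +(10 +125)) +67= 1507521/3608 = 417.83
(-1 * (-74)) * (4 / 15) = 296/15 = 19.73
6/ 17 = 0.35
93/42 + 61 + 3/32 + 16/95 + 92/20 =1448667/21280 = 68.08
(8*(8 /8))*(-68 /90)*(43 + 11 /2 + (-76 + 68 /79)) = 190808/1185 = 161.02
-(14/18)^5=-16807/59049 = -0.28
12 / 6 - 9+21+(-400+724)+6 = 344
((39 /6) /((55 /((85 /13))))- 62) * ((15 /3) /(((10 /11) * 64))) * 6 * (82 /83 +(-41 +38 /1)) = 674847/10624 = 63.52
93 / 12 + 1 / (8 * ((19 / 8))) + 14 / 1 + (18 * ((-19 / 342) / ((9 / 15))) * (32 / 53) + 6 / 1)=323807/12084 = 26.80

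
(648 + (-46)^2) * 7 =19348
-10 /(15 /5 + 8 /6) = -30/13 = -2.31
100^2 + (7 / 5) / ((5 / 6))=250042/25 = 10001.68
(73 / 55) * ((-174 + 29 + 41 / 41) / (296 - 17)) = -1168/1705 = -0.69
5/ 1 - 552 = -547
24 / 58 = 12/29 = 0.41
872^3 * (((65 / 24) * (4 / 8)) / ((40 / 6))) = 134683016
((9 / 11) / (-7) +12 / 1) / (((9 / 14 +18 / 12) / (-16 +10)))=-366/11 = -33.27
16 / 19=0.84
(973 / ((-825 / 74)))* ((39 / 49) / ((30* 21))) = -66859/606375 = -0.11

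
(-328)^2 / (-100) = -26896/25 = -1075.84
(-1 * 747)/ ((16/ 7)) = -5229/16 = -326.81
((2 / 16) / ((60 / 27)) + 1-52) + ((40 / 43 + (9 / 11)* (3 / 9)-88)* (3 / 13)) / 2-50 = -109165699/983840 = -110.96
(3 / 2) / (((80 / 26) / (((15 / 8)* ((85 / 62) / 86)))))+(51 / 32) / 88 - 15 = -112366479/7507456 = -14.97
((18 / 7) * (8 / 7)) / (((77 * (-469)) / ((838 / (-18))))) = 6704/1769537 = 0.00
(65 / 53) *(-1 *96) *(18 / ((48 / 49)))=-114660/53 = -2163.40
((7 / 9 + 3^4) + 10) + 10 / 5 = 844/9 = 93.78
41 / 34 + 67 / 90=1492/765 = 1.95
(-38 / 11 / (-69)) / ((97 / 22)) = 76/6693 = 0.01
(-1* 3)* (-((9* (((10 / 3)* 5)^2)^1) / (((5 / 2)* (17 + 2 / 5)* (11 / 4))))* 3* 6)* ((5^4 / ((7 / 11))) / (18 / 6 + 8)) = 225000000/2233 = 100761.31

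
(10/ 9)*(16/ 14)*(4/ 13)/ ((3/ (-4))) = -1280/2457 = -0.52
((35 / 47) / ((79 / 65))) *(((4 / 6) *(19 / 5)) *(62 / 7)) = 153140/11139 = 13.75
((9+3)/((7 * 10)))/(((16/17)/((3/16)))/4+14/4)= 612/16975 = 0.04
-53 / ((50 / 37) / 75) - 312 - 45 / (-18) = -3251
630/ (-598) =-315/299 = -1.05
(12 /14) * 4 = 24/7 = 3.43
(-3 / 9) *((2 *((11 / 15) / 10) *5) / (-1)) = 11/45 = 0.24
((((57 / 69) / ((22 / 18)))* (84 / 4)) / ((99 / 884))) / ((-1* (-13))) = 27132/2783 = 9.75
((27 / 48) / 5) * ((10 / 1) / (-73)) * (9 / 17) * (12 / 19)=-243/47158 = -0.01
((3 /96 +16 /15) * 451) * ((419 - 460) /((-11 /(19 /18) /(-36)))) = -16831853/240 = -70132.72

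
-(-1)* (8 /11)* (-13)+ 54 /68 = -3239/374 = -8.66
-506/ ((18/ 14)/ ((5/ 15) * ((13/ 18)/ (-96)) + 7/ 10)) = -32017909/116640 = -274.50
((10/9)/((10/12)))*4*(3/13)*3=48/13 = 3.69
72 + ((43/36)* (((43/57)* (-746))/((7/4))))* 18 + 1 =-2729581/399 = -6841.06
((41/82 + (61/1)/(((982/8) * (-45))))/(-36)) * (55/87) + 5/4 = 1.24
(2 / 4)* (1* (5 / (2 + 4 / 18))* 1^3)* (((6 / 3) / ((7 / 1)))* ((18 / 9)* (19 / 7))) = 171/98 = 1.74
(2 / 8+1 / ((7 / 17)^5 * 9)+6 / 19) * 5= 572067205/11495988 = 49.76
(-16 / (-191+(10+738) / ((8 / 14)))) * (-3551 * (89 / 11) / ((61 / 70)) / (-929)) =-176981840/348457681 = -0.51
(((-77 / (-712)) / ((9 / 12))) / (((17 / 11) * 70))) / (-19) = -121/1724820 = 0.00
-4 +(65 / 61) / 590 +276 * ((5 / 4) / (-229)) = -9073701/1648342 = -5.50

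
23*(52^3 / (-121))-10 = -3235194/121 = -26737.14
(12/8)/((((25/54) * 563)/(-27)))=-2187/14075 = -0.16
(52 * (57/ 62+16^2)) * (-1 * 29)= -12010466/31 = -387434.39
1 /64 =0.02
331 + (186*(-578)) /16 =-6388.25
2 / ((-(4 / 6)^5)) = -243/16 = -15.19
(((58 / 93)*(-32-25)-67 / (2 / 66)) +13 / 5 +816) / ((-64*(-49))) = -55333/121520 = -0.46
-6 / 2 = -3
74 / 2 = 37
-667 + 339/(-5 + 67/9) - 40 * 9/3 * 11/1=-40663/22 = -1848.32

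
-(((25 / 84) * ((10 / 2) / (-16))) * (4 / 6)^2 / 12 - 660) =23950205/36288 = 660.00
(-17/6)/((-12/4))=17/18 = 0.94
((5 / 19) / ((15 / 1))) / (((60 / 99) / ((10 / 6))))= 11/228 = 0.05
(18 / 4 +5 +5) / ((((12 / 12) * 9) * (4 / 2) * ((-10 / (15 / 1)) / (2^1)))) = -29/12 = -2.42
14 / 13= 1.08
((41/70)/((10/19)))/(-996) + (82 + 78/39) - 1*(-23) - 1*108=-697979/697200 = -1.00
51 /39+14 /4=125/26 = 4.81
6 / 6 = 1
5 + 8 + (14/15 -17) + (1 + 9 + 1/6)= 71/10 = 7.10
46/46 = 1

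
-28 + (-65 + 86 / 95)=-8749/95 = -92.09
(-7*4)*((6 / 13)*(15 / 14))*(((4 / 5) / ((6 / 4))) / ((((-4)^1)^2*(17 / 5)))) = -30/221 = -0.14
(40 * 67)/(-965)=-536/193 = -2.78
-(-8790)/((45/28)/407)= 6678056/3 = 2226018.67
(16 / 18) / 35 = 8/315 = 0.03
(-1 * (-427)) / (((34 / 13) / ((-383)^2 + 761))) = 409247475/17 = 24073380.88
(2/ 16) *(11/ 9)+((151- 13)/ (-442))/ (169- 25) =4793/31824 = 0.15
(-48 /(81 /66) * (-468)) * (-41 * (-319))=239398016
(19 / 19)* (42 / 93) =14/31 = 0.45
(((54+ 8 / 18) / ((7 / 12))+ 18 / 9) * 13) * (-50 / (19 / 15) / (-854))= 464750/8113 = 57.28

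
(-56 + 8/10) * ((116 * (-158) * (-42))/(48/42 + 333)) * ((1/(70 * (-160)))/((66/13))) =14385189/6432250 = 2.24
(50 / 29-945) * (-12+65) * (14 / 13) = -53839.28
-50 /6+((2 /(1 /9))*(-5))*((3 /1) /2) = -430/3 = -143.33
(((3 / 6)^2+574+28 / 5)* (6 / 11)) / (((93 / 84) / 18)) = 8767332/1705 = 5142.13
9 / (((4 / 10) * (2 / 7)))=315/4 = 78.75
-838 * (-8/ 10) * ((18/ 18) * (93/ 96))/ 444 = 12989/8880 = 1.46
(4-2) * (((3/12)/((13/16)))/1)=0.62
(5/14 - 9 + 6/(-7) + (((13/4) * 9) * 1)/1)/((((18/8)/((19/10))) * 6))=1501/540 = 2.78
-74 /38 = -37/19 = -1.95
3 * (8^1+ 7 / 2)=69/2 = 34.50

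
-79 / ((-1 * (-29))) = -79/29 = -2.72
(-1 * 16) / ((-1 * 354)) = 8/177 = 0.05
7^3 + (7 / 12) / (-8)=32921/96 = 342.93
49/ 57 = 0.86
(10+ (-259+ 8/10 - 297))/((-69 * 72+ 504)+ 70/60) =16356/133885 = 0.12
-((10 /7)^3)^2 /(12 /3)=-250000/117649 = -2.12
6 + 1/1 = 7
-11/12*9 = -33/4 = -8.25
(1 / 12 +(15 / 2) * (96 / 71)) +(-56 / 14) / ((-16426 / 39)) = 71609899/6997476 = 10.23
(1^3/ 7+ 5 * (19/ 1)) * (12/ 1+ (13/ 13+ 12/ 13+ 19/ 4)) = 323343/182 = 1776.61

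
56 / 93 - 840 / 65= -14896/1209 = -12.32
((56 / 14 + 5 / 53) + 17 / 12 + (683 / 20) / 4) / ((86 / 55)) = 1965667/218784 = 8.98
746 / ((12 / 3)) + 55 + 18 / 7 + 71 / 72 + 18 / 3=126533/504 = 251.06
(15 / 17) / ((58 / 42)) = 315/493 = 0.64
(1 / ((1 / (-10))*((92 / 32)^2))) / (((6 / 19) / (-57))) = 218.37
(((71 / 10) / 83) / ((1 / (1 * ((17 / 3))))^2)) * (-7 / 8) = -143633/59760 = -2.40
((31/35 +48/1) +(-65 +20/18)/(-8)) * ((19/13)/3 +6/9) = 65.62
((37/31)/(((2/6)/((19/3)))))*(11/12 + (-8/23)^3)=89768179/4526124 = 19.83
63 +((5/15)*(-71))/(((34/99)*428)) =62.84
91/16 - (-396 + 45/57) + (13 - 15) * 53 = 89649/304 = 294.90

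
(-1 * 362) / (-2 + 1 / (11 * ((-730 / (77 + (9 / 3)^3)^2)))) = 726715/6719 = 108.16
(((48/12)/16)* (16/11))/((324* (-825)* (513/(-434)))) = 434/377093475 = 0.00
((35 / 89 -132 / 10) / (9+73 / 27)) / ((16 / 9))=-1384857/2249920 = -0.62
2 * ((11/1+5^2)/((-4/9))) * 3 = -486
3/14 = 0.21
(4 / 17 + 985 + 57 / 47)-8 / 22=8666696/8789 = 986.08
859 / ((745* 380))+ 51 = 14438959/283100 = 51.00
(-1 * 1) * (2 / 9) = -2/9 = -0.22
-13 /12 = -1.08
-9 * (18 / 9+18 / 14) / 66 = -0.45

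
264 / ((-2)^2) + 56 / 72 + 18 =763/9 = 84.78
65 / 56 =1.16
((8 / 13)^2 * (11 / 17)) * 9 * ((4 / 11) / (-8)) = -288/2873 = -0.10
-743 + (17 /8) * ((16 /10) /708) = -2630203/3540 = -743.00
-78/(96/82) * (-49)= 26117/8 = 3264.62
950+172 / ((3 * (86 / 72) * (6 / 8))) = 1014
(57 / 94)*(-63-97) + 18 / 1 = -3714/47 = -79.02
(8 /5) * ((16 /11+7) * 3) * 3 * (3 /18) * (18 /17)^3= 6508512/270215 = 24.09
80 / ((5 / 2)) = 32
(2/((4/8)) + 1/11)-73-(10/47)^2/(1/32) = -1709622/24299 = -70.36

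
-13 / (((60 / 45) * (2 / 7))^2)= -5733/64 = -89.58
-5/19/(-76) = 5/1444 = 0.00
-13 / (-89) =13/89 = 0.15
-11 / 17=-0.65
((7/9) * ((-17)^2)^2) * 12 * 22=17149645.33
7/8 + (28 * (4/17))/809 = 97167/110024 = 0.88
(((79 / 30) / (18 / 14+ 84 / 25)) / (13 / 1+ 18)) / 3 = 2765/453654 = 0.01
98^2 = 9604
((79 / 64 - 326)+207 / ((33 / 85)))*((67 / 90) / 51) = 1966115/646272 = 3.04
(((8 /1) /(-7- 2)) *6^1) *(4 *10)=-640/3 = -213.33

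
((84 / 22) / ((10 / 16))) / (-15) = -112/275 = -0.41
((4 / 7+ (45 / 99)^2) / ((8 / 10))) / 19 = 3295/64372 = 0.05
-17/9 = -1.89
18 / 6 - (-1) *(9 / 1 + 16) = 28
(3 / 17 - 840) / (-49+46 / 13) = 61867/3349 = 18.47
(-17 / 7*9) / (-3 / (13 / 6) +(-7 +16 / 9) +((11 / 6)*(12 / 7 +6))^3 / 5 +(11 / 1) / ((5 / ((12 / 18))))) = -4385745/112493582 = -0.04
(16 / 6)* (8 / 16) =4/3 = 1.33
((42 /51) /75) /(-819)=-2/149175 = 0.00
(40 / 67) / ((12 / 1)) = 0.05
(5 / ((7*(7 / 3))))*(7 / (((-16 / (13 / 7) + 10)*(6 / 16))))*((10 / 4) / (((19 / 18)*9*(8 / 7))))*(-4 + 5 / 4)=-3575/1368 = -2.61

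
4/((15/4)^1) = 16/15 = 1.07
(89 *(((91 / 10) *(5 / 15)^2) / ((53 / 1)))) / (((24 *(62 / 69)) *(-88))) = -186277/208200960 = 0.00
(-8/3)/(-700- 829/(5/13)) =40/42831 = 0.00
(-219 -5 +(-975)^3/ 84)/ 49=-225189.06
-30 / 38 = -15/19 = -0.79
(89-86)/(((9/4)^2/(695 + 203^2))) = 24832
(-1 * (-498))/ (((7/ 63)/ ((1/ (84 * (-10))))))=-747/140 = -5.34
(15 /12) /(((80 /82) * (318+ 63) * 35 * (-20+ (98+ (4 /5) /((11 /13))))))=451/370563648 = 0.00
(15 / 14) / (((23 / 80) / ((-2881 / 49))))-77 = -2336053/7889 = -296.12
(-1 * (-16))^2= 256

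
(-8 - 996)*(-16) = 16064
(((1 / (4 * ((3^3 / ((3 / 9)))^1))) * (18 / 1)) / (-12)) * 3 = -0.01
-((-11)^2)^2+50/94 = -688102/47 = -14640.47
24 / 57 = 0.42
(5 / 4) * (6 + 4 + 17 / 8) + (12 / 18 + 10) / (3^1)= 18.71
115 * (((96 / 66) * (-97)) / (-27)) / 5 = 35696/297 = 120.19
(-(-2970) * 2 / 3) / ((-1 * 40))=-99/2 = -49.50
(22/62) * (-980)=-10780/31 = -347.74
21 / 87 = 7/29 = 0.24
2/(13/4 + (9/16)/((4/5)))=128/253 = 0.51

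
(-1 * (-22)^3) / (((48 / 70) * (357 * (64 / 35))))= 232925/9792 = 23.79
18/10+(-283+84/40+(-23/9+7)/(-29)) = -728851/2610 = -279.25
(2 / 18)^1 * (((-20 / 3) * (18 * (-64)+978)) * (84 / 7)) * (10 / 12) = 11600/9 = 1288.89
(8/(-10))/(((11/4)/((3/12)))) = -4/55 = -0.07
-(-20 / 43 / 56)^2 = -25/362404 = 0.00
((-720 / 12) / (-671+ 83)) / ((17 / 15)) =75/833 = 0.09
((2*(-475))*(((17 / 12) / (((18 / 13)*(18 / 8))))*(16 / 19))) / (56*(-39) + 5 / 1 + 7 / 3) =8840/52893 = 0.17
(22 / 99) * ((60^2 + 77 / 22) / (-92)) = -8.70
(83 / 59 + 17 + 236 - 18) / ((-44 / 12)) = -3804/59 = -64.47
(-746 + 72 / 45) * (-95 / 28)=35359/14 = 2525.64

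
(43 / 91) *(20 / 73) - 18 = -118714/6643 = -17.87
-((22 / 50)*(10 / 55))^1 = -0.08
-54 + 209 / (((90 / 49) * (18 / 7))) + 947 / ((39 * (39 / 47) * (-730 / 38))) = -225282397/19985940 = -11.27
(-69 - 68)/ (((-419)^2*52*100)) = -137/912917200 = 0.00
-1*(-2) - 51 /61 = 71/61 = 1.16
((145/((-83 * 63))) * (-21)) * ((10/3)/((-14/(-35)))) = 3625/747 = 4.85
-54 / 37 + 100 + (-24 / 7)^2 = 199966/1813 = 110.30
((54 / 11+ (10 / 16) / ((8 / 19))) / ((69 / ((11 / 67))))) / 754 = 4501/223087488 = 0.00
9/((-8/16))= -18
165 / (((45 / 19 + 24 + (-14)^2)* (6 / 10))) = 209/169 = 1.24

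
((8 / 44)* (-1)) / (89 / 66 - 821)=12/54097 = 0.00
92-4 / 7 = 640/7 = 91.43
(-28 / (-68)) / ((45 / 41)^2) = 11767/34425 = 0.34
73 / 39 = 1.87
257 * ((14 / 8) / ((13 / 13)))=1799/4 = 449.75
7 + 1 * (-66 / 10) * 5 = -26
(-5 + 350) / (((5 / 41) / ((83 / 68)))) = 3453.04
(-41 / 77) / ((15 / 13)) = -533/1155 = -0.46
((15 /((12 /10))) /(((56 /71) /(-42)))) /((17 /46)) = -122475/68 = -1801.10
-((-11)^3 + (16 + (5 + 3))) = 1307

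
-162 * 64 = -10368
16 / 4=4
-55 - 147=-202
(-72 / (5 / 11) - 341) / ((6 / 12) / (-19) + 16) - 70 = -307336/3035 = -101.26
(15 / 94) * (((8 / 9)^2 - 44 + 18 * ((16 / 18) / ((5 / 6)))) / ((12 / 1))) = -2431/7614 = -0.32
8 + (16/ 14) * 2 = 10.29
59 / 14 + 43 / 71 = 4791/994 = 4.82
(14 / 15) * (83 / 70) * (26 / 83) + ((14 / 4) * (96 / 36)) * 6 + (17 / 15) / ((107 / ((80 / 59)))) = 26685538/473475 = 56.36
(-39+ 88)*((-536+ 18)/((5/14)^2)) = -4974872/25 = -198994.88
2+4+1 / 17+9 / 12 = 463/68 = 6.81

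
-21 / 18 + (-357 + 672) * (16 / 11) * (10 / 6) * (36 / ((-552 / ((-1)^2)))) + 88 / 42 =-173111/3542 = -48.87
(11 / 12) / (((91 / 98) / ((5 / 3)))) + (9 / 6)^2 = 1823/468 = 3.90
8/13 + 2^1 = 34/13 = 2.62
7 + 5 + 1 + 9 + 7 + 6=35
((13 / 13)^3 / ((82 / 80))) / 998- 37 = -756963/20459 = -37.00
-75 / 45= -5/3 = -1.67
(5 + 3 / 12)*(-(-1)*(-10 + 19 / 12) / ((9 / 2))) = -707/72 = -9.82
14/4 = 7/2 = 3.50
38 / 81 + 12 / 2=524/81 = 6.47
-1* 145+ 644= 499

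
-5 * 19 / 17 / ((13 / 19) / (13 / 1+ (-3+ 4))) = -25270/221 = -114.34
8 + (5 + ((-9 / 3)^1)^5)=-230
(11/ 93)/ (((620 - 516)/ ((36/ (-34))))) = -33/27404 = 0.00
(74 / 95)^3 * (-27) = -12.76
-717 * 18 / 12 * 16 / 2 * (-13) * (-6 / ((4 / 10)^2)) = -4194450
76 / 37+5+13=742/37 = 20.05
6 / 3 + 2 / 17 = 36/17 = 2.12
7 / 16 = 0.44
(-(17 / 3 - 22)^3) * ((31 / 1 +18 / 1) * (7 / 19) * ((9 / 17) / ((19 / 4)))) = 161414428/18411 = 8767.28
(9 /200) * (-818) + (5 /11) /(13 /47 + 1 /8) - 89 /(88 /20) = -9285891/166100 = -55.91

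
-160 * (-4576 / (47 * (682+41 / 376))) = 5857280/256473 = 22.84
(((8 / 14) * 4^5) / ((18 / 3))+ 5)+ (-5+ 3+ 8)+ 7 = 2426/21 = 115.52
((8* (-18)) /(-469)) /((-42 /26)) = -624/3283 = -0.19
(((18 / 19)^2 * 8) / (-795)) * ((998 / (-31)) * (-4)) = -3449088/2965615 = -1.16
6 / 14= 3/7 = 0.43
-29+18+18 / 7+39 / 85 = -4742/595 = -7.97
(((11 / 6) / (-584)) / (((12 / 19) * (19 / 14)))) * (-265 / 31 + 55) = -0.17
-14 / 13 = -1.08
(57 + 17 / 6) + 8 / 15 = 60.37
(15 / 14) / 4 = 15/56 = 0.27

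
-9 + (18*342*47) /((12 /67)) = 1615428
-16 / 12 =-4/3 = -1.33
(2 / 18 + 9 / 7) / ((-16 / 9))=-11/14 = -0.79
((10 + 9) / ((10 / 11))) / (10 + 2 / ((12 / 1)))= 627/305 = 2.06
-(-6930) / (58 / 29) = 3465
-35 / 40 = -7/8 = -0.88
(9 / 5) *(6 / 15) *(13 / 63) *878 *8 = 182624/175 = 1043.57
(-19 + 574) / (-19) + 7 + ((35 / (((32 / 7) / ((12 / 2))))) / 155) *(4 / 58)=-3032231/136648 = -22.19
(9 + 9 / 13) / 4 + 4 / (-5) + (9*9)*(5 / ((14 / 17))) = 224501/455 = 493.41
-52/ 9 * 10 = -520/9 = -57.78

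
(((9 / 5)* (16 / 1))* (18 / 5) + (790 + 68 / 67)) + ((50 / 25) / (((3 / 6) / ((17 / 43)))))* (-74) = 56011802/72025 = 777.67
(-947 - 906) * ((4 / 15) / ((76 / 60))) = -390.11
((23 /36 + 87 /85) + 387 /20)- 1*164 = -218771/1530 = -142.99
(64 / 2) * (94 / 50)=1504/25 = 60.16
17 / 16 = 1.06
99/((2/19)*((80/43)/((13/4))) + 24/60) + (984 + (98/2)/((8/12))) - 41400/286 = 16289415/14443 = 1127.84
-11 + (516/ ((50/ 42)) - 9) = 413.44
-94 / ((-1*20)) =47/10 = 4.70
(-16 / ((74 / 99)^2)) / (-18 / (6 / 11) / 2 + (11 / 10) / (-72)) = 2566080/1479889 = 1.73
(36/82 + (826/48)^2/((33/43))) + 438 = 642400955/779328 = 824.30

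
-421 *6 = -2526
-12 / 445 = -0.03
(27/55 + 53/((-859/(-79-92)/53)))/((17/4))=105767352/803165 = 131.69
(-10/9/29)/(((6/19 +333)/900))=-19000/183657 = -0.10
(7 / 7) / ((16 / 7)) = 7/16 = 0.44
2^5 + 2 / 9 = 290/9 = 32.22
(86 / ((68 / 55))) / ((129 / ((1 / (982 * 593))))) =55/59397252 = 0.00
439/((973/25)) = 10975/973 = 11.28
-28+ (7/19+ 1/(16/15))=-8115/304 = -26.69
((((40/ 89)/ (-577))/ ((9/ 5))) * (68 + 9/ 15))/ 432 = -1715/24957558 = 0.00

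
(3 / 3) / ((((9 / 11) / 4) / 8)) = 352/9 = 39.11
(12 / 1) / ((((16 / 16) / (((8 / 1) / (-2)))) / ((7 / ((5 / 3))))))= -201.60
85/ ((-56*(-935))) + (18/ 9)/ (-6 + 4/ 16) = -4905/14168 = -0.35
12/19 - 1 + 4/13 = -15/247 = -0.06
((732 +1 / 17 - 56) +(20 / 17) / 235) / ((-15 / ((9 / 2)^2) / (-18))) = 1544265/94 = 16428.35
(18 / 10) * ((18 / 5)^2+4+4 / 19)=73404/2375 = 30.91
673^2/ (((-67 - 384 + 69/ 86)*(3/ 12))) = -155807576/38717 = -4024.27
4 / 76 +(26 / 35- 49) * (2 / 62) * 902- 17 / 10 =-11592017/8246 = -1405.77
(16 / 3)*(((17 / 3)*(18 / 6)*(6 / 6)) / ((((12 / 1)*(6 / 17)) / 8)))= 4624/27 = 171.26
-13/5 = -2.60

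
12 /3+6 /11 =50/11 = 4.55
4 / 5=0.80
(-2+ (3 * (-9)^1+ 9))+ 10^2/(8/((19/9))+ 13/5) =-2640/607 = -4.35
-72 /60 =-6/5 = -1.20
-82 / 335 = -0.24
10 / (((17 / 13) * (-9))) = -130/153 = -0.85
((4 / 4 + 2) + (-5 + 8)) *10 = 60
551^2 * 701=212824301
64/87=0.74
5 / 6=0.83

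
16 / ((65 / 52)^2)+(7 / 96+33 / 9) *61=572051/2400 = 238.35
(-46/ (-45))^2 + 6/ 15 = 2926/2025 = 1.44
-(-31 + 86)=-55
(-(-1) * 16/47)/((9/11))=176/423 = 0.42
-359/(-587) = 0.61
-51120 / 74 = -25560/37 = -690.81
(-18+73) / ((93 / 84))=1540/31 = 49.68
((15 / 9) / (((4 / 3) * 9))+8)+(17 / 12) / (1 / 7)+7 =451/18 = 25.06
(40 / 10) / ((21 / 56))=10.67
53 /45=1.18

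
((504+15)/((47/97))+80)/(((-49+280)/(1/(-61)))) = -7729/94611 = -0.08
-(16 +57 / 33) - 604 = -6839/11 = -621.73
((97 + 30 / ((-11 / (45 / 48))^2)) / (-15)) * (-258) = 64745573/38720 = 1672.15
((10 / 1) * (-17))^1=-170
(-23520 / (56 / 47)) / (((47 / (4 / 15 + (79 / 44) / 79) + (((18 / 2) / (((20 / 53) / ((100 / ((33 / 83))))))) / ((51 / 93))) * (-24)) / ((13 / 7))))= 1678699/12014015 = 0.14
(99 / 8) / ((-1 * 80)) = -99/640 = -0.15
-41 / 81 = -0.51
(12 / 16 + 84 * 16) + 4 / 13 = 69943/52 = 1345.06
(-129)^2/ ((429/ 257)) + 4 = 1426151/143 = 9973.08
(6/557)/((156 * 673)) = 1/9746386 = 0.00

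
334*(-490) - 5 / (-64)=-10474235/64 = -163659.92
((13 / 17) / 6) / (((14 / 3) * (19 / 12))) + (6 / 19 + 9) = 21102/2261 = 9.33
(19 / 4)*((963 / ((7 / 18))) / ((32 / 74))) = 6092901/224 = 27200.45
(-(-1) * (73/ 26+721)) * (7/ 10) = 131733/260 = 506.67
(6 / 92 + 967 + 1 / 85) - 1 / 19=967.02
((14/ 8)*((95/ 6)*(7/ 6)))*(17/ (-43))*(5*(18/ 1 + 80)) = -19388075/3096 = -6262.30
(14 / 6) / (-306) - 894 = -820699/918 = -894.01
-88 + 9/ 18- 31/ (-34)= -86.59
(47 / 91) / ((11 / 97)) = 4559/1001 = 4.55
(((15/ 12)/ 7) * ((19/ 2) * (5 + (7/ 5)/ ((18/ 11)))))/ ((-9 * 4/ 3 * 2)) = -10013/24192 = -0.41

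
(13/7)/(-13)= -1/7 = -0.14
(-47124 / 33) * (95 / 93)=-45220/31 = -1458.71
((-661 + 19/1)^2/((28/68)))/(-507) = -2335596/1183 = -1974.30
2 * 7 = 14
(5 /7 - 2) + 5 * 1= 26/7 = 3.71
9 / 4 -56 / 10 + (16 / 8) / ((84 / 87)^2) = -2361/1960 = -1.20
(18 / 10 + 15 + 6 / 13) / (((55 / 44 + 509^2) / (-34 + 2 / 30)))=-761464/336806925 = 0.00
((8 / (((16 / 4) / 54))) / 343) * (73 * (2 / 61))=15768/20923 = 0.75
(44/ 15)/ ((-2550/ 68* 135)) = -88/151875 = 0.00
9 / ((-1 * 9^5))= -1/6561 = 0.00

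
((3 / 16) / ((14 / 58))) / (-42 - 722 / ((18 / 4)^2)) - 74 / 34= -1540327/704480 = -2.19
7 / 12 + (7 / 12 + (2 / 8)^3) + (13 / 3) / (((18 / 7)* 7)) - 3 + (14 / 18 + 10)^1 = 15899/1728 = 9.20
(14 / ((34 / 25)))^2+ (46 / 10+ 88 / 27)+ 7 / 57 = 84470111/741285 = 113.95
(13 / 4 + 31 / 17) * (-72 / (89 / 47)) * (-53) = 15469110/1513 = 10224.13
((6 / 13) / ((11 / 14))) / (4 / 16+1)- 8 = -5384/715 = -7.53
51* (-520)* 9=-238680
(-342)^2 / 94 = 58482/47 = 1244.30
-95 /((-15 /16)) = 304/3 = 101.33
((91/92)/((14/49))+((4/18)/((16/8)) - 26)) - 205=-376619/1656 = -227.43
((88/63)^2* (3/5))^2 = 59969536/43758225 = 1.37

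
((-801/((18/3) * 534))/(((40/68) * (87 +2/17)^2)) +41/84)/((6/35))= 899174837/315843984 = 2.85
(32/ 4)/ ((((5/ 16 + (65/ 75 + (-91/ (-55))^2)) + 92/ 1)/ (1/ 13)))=1161600/181052339 = 0.01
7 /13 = 0.54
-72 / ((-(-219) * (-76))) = 6/1387 = 0.00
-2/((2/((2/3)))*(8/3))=-1/4 = -0.25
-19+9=-10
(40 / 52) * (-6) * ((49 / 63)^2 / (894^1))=-490/156897 = 0.00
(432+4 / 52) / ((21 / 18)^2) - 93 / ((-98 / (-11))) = 55875/182 = 307.01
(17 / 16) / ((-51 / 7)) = -7/48 = -0.15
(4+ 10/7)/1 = 38/7 = 5.43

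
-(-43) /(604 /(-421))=-18103/604 = -29.97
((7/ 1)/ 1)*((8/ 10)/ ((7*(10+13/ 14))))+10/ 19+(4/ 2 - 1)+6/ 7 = 2.46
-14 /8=-7/4 = -1.75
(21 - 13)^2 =64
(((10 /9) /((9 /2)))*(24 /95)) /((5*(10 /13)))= 208/12825 = 0.02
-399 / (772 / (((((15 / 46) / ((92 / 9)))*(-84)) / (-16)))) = -1131165/13068416 = -0.09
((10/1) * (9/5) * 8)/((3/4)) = 192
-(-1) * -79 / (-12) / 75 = 79/900 = 0.09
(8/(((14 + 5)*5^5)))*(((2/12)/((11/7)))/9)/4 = 7/17634375 = 0.00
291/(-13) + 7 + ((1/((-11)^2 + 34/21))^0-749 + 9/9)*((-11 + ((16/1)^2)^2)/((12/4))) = -212104625/13 = -16315740.38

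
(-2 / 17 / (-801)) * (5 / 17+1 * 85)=2900/231489 = 0.01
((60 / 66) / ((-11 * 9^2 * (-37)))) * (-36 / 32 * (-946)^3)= 8745770/333 = 26263.57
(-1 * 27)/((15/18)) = -162/5 = -32.40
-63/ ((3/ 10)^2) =-700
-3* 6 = -18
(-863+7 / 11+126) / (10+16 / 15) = -60750/913 = -66.54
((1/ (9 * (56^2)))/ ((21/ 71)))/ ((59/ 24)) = 71/1457064 = 0.00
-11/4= -2.75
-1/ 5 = -0.20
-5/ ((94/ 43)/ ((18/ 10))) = -387/94 = -4.12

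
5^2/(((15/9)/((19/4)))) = 285/4 = 71.25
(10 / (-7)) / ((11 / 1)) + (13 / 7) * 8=162/11 = 14.73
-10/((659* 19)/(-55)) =550/12521 = 0.04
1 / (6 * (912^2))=1/4990464 = 0.00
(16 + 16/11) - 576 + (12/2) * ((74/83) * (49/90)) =-7609394/13695 = -555.63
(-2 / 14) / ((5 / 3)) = -3/35 = -0.09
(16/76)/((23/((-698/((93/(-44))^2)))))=-5405312/3779613 = -1.43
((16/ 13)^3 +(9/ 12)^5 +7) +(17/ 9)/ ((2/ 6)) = 99674189/6749184 = 14.77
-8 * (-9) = 72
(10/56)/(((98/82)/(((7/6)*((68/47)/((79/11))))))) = 38335/1091622 = 0.04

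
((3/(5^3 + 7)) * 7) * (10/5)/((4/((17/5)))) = 119/440 = 0.27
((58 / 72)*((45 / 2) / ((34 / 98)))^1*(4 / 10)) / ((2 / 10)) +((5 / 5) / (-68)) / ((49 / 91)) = 24861/238 = 104.46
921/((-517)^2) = 921/267289 = 0.00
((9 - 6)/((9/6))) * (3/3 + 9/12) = 7/2 = 3.50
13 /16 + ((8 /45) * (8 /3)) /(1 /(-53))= -52517/2160 = -24.31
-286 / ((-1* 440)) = 13/20 = 0.65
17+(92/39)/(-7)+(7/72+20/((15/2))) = 127285/6552 = 19.43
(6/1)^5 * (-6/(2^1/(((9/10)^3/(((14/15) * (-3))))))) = 1062882/175 = 6073.61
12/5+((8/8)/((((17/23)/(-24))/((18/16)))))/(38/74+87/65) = -17.32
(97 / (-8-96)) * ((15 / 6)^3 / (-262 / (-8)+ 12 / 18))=-36375/83408 = -0.44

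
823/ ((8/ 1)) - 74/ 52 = 10551/104 = 101.45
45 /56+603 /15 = 11481/280 = 41.00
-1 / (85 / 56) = -56/85 = -0.66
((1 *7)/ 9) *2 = 14/9 = 1.56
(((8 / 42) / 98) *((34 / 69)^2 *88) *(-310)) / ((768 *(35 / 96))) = -1576784/34293483 = -0.05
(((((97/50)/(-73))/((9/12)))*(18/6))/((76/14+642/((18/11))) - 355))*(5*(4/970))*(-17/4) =357/1638850 = 0.00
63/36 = 7/4 = 1.75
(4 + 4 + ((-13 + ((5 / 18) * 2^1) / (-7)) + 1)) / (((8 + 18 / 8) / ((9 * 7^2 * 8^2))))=-460544/41 = -11232.78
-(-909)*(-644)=-585396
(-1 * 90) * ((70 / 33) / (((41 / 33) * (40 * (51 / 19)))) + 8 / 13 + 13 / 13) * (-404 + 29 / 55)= 908327133/15334 = 59236.15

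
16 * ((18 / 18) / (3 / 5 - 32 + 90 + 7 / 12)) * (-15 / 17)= -14400/60367 = -0.24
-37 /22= -1.68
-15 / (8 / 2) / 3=-5/4 = -1.25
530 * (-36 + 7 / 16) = -150785/8 = -18848.12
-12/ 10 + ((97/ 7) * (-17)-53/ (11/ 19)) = -126402/385 = -328.32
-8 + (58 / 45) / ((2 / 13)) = 17/45 = 0.38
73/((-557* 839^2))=-73/392083997 = 0.00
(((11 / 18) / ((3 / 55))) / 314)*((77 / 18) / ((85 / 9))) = 9317/576504 = 0.02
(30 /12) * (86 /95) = 43/19 = 2.26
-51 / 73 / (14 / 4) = -102/511 = -0.20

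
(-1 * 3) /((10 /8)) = -12/5 = -2.40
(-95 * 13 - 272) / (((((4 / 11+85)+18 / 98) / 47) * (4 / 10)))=-38176831/18444 = -2069.88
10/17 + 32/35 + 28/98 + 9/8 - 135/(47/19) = -1651093/31960 = -51.66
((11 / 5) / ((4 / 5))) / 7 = 11/28 = 0.39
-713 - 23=-736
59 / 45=1.31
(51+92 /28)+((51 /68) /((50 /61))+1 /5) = 77561/1400 = 55.40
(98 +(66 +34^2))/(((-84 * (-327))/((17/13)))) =1870/29757 = 0.06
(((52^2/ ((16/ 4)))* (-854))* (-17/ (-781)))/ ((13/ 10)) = -7549360/781 = -9666.27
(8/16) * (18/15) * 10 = 6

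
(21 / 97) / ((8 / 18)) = 189/388 = 0.49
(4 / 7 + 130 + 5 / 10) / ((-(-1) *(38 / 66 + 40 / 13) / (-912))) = -358970040/10969 = -32725.87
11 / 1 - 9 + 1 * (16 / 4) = 6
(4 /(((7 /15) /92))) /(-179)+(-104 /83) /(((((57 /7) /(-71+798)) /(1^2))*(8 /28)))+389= -41197481/5927943 = -6.95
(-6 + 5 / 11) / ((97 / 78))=-4758/1067 = -4.46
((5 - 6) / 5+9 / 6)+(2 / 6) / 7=1.35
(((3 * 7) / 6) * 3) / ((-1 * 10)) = -21/20 = -1.05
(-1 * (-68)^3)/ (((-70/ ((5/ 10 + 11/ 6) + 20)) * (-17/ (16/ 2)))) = 47208.84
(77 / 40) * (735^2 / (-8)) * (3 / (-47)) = 24958395/3008 = 8297.34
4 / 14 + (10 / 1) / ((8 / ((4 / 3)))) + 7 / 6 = 131/42 = 3.12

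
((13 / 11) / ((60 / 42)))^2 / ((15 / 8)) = 16562/45375 = 0.37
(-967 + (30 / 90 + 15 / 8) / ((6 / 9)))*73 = -1125587/16 = -70349.19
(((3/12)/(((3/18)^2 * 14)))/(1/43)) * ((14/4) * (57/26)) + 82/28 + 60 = 200225/728 = 275.03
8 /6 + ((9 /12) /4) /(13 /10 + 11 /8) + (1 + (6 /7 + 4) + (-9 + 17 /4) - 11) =-76303/8988 = -8.49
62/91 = 0.68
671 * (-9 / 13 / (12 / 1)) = -2013/52 = -38.71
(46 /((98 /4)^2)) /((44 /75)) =3450/26411 = 0.13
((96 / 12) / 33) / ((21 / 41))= 328/693 = 0.47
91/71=1.28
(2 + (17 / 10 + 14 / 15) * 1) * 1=4.63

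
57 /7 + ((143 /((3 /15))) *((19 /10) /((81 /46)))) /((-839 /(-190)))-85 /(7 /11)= 23445028/475713 = 49.28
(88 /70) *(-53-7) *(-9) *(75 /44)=8100/7 = 1157.14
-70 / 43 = -1.63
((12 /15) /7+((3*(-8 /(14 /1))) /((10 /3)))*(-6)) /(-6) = -8/15 = -0.53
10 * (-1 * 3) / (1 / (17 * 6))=-3060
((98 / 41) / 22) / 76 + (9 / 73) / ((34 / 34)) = 312061/2502148 = 0.12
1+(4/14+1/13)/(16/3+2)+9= 1829/182 = 10.05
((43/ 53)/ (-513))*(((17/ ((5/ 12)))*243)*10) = -157896/1007 = -156.80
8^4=4096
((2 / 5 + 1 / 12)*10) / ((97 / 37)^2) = 39701/56454 = 0.70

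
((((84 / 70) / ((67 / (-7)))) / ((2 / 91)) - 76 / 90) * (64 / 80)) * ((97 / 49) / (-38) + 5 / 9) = -66635426/25262685 = -2.64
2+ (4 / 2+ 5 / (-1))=-1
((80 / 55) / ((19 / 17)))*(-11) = -14.32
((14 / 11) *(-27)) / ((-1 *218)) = 0.16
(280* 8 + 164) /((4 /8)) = 4808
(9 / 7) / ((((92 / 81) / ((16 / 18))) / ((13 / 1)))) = 2106/161 = 13.08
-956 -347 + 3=-1300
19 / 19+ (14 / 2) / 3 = 3.33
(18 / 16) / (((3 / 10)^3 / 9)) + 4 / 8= 751/2 = 375.50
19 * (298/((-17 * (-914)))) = 2831/7769 = 0.36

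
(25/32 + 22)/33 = 243/352 = 0.69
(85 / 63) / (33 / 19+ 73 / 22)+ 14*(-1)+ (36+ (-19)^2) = 51020107/133119 = 383.27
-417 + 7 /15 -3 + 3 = -416.53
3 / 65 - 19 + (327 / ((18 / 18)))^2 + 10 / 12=41695243/390 = 106910.88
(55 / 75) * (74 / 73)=814/1095 = 0.74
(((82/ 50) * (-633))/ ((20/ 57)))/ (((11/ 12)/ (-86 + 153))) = -216249.83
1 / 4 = 0.25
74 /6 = 37/3 = 12.33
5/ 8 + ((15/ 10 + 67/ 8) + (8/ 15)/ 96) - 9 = 1.51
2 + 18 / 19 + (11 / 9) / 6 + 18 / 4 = 3925/513 = 7.65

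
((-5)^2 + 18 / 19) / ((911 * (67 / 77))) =37961/1159703 = 0.03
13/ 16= 0.81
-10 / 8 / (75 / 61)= -61/60 = -1.02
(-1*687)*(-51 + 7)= 30228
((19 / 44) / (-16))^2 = 361/495616 = 0.00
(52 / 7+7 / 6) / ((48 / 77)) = 3971/288 = 13.79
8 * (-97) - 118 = -894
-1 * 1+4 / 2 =1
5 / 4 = 1.25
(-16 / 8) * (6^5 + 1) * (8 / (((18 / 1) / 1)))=-62216/9 = -6912.89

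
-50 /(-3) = 50/3 = 16.67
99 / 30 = 33/10 = 3.30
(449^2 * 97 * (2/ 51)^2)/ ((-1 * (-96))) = 19555297/62424 = 313.27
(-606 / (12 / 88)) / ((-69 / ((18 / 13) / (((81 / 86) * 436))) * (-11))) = -17372/879957 = -0.02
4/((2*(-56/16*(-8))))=1/14 = 0.07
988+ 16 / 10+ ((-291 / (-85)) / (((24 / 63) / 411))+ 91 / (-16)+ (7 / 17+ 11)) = 6376883/1360 = 4688.88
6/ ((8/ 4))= 3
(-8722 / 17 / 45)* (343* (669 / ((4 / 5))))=-333568529/102 = -3270279.70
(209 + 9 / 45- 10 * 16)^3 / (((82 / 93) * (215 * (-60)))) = -1406997/134375 = -10.47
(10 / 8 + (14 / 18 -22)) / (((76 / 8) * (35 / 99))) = -5.95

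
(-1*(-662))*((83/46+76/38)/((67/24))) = 1390200/1541 = 902.14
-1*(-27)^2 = -729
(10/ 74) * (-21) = -105/37 = -2.84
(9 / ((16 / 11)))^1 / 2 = 99/32 = 3.09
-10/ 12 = -5/6 = -0.83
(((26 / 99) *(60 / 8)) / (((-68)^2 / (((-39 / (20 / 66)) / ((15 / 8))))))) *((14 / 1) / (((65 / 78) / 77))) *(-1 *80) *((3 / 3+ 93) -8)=376023648/1445 = 260223.98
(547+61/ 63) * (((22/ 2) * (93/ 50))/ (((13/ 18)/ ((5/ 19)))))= 4085.14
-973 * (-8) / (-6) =-3892/3 = -1297.33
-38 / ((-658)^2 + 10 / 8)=-152/1731861 = 0.00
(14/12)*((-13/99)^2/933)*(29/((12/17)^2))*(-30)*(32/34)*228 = -221623220/27432999 = -8.08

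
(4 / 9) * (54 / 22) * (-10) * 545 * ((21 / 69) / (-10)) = 45780/253 = 180.95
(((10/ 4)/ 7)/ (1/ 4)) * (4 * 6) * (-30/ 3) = -2400/7 = -342.86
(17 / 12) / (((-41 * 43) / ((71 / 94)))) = -1207/1988664 = 0.00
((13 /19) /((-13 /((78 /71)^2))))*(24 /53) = -146016/5076287 = -0.03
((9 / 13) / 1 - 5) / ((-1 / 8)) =448/13 = 34.46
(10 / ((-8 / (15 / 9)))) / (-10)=5/24 = 0.21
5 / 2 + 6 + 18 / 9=21/2 = 10.50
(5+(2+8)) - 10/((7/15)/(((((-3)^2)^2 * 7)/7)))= -12045/7 = -1720.71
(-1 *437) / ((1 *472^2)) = -437/222784 = 0.00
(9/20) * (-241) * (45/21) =-6507/28 = -232.39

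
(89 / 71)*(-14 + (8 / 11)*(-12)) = -22250/781 = -28.49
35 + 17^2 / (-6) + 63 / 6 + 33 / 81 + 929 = 25022/27 = 926.74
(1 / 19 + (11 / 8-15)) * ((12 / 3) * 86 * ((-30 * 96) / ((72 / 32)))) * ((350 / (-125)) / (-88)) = 39741632/209 = 190151.35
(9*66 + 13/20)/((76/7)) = 83251/1520 = 54.77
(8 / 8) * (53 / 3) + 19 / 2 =163/6 = 27.17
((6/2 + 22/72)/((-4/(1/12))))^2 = 14161/2985984 = 0.00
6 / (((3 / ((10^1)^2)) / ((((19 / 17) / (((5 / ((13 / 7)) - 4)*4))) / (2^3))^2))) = 1525225/10690688 = 0.14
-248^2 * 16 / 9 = -984064/9 = -109340.44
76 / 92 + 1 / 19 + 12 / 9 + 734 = 965174/1311 = 736.21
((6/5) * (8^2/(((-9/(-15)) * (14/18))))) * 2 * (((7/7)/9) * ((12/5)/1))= 3072/35 = 87.77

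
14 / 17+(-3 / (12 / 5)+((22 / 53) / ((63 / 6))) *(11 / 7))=-193027/529788 = -0.36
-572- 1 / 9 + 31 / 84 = -571.74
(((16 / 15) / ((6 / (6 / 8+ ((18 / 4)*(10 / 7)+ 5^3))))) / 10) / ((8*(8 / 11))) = 40711/100800 = 0.40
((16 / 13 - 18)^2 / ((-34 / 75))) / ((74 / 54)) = -48118050/106301 = -452.66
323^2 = 104329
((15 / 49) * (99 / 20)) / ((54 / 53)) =583/392 = 1.49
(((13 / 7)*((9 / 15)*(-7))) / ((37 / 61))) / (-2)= 2379/370 = 6.43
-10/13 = -0.77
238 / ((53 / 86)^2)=1760248/2809 = 626.65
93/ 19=4.89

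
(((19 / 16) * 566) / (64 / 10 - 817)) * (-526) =7070755/16212 = 436.14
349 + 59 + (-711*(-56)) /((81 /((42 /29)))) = 97432/87 = 1119.91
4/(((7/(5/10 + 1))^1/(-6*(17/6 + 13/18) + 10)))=-68/7 = -9.71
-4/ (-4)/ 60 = 0.02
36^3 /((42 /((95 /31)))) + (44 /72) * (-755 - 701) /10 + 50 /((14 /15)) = 32896657/9765 = 3368.83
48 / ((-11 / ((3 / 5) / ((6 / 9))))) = -216/55 = -3.93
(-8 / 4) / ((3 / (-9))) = 6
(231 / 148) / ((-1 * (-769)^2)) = -231/87521428 = 0.00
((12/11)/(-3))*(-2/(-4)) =-0.18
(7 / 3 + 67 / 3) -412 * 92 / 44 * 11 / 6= -4664/3 = -1554.67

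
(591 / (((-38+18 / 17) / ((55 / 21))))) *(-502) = 46232945/2198 = 21034.10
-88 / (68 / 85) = -110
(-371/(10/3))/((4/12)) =-3339/10 = -333.90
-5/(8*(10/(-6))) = 3/8 = 0.38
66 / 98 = 33/49 = 0.67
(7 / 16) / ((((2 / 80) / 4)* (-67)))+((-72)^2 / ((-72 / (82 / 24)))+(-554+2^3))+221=-38327/67 = -572.04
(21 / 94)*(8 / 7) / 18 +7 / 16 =1019/2256 = 0.45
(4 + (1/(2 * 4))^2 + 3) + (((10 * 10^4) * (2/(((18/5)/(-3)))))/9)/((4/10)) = -79987877/1728 = -46289.28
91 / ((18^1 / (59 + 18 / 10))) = 13832/45 = 307.38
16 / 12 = 4/3 = 1.33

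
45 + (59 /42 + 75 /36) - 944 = -75223/84 = -895.51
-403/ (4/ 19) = -7657/4 = -1914.25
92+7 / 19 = 1755/19 = 92.37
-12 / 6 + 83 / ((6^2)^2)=-2509/1296 = -1.94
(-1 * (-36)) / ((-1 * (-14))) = 18/7 = 2.57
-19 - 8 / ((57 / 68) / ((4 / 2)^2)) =-3259/57 = -57.18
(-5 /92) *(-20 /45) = 5/207 = 0.02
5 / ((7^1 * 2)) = 5/14 = 0.36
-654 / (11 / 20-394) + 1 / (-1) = 0.66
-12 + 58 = 46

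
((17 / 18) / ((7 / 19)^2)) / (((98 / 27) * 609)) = 6137/1949612 = 0.00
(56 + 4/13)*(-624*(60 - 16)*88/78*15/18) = -18895360/13 = -1453489.23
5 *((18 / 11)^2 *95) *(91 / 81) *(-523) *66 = -49323654.55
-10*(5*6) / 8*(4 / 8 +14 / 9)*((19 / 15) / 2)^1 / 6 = -3515/432 = -8.14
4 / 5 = 0.80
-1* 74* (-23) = 1702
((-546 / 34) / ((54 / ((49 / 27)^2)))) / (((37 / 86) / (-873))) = 911325961/458541 = 1987.45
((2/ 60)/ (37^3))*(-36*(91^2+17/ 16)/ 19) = -397539/38496280 = -0.01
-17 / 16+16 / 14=9/112 = 0.08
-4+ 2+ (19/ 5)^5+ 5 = 2485474/3125 = 795.35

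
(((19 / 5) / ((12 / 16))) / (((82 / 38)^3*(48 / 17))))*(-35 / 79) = -15508199/196011324 = -0.08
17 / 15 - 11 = -148/15 = -9.87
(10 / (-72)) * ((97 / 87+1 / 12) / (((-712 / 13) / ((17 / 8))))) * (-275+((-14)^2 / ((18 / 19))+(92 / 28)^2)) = -10905245/29465856 = -0.37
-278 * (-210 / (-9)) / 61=-19460/183 = -106.34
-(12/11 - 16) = 164/11 = 14.91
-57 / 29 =-1.97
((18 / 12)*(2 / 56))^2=9/3136 = 0.00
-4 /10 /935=-2/4675 = 0.00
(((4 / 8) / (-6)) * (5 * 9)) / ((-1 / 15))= 225/4 = 56.25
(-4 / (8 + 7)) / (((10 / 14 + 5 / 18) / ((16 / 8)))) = -336/625 = -0.54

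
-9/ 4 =-2.25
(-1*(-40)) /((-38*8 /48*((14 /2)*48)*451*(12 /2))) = -5/719796 = 0.00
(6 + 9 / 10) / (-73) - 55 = -40219/730 = -55.09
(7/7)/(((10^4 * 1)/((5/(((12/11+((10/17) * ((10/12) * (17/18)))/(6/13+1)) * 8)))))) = 5643/127096000 = 0.00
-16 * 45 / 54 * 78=-1040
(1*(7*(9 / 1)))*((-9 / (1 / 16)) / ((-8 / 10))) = 11340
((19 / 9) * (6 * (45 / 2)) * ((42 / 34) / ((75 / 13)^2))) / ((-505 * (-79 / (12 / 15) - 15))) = 988/5365625 = 0.00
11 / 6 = 1.83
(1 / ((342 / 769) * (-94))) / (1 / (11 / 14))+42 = 18894565/450072 = 41.98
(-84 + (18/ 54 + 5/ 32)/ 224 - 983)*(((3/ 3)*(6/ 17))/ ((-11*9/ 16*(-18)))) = -22944721/6785856 = -3.38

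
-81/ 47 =-1.72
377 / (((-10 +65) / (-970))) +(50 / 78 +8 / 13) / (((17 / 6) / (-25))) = -16190448/2431 = -6660.00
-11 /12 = -0.92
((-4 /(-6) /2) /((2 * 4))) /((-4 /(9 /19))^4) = 2187/266897408 = 0.00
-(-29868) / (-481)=-29868/481 = -62.10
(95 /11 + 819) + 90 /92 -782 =46.61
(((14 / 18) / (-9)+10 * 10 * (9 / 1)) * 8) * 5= 35996.54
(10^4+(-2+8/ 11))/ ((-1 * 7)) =-109986/77 = -1428.39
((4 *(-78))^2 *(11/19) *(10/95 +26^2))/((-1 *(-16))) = 859705704/361 = 2381456.24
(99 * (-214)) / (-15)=7062/5 = 1412.40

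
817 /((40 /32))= 3268/5 = 653.60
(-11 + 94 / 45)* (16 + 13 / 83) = -59749/415 = -143.97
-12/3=-4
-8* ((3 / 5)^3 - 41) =40784/125 = 326.27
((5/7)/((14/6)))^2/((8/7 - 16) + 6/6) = -225/33271 = -0.01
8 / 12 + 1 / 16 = 0.73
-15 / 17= -0.88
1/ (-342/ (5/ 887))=-5/303354 = 0.00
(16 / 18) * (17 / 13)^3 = 1.99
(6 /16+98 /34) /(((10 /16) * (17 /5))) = 443/289 = 1.53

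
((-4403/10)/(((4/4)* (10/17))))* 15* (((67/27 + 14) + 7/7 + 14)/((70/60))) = -908905/3 = -302968.33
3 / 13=0.23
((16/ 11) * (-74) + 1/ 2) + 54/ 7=-15311/154 = -99.42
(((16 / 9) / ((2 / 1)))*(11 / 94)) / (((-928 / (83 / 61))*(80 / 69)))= -20999/159634560 = 0.00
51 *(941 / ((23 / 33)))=1583703/23 = 68856.65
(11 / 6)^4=14641/1296 = 11.30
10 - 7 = 3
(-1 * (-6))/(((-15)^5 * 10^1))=-1/1265625 = 0.00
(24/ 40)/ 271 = 3/1355 = 0.00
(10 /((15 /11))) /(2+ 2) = 11/6 = 1.83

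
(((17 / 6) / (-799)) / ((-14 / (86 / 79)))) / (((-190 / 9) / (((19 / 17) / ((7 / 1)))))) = -129/61858580 = 0.00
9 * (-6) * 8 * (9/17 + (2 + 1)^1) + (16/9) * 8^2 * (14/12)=-638912/459 = -1391.97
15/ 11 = 1.36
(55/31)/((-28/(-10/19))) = 275/8246 = 0.03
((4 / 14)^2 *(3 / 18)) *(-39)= -26/49 = -0.53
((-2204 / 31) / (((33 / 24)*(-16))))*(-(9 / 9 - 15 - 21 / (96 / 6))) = 134995/2728 = 49.48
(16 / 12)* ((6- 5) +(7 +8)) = 64/3 = 21.33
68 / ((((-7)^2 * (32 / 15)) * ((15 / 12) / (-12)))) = -6.24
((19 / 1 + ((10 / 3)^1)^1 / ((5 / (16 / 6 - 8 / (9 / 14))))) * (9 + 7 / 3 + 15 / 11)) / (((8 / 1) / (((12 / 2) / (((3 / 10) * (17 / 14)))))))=4942105/15147 = 326.28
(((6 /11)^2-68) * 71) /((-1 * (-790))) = -290816/47795 = -6.08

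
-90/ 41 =-2.20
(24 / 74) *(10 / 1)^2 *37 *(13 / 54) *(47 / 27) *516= 21018400/81 = 259486.42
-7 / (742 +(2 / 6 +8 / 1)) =-21/2251 = -0.01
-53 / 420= -0.13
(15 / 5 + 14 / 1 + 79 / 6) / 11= 181/66 = 2.74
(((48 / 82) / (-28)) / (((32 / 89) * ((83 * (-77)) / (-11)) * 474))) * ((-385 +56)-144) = 42097/421536416 = 0.00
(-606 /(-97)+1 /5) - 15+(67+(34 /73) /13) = 26917793/460265 = 58.48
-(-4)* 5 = 20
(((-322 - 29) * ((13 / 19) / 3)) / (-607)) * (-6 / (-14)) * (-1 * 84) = -54756/11533 = -4.75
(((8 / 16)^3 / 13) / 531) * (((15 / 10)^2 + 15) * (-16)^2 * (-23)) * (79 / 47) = -334328/108147 = -3.09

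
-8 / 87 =-0.09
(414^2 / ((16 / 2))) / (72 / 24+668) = 42849/1342 = 31.93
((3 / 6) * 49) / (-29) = -49/58 = -0.84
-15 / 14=-1.07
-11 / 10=-1.10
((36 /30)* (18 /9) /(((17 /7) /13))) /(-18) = -182/255 = -0.71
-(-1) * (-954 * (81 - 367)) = 272844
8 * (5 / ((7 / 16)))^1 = 640/7 = 91.43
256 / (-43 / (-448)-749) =-114688/335509 = -0.34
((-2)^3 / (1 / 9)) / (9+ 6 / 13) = -312/41 = -7.61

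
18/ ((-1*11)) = -18/11 = -1.64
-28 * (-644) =18032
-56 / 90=-28/45 = -0.62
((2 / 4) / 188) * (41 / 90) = 41/33840 = 0.00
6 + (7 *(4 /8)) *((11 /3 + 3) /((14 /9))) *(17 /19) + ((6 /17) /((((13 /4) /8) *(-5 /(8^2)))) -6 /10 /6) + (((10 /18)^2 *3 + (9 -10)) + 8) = 18283229/1133730 = 16.13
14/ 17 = 0.82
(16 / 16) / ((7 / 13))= 13/7 = 1.86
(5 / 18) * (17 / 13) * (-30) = -425/39 = -10.90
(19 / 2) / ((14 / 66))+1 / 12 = 3769/84 = 44.87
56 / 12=14/3 = 4.67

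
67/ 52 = 1.29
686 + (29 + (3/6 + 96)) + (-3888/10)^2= 151976.94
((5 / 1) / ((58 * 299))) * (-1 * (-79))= 395/17342 = 0.02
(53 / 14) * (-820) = -3104.29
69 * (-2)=-138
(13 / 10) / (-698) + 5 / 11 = 34757/76780 = 0.45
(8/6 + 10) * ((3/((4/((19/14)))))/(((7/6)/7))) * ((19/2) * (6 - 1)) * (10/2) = 460275/28 = 16438.39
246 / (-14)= -123/7 = -17.57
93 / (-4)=-93/4 = -23.25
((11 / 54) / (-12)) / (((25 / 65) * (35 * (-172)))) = 143/19504800 = 0.00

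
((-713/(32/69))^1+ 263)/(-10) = 40781/320 = 127.44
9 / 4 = 2.25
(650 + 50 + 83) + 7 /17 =13318/17 = 783.41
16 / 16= 1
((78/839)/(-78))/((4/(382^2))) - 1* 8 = -43193/839 = -51.48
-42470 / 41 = -1035.85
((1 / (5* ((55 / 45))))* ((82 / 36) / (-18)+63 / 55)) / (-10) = -18157/1089000 = -0.02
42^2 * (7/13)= 949.85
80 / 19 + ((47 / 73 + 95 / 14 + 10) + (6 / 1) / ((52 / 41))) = 3328449/126217 = 26.37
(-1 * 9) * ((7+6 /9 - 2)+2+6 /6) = -78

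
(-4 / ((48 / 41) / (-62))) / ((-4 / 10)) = -529.58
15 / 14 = 1.07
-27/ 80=-0.34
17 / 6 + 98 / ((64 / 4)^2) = 1235/384 = 3.22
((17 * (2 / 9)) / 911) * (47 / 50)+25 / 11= 5133164/2254725 = 2.28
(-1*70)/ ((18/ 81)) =-315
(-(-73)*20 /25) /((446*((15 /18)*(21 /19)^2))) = 0.13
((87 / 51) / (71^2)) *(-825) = -23925/85697 = -0.28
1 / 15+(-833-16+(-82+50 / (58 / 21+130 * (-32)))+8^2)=-567645479/654765 = -866.95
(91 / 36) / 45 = 91/1620 = 0.06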